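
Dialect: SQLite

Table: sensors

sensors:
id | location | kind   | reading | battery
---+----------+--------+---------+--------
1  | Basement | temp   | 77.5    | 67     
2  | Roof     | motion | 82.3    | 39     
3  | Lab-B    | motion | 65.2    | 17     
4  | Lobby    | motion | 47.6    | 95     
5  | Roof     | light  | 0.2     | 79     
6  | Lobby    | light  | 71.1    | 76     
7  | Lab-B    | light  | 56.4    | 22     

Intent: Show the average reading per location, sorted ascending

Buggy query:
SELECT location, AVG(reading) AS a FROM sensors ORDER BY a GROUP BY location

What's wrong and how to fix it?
Bug: GROUP BY must precede ORDER BY

Fix: Move ORDER BY to the end, after GROUP BY

Corrected query:
SELECT location, AVG(reading) AS a FROM sensors GROUP BY location ORDER BY a

Result:
location | a    
---------+------
Roof     | 41.25
Lobby    | 59.35
Lab-B    | 60.8 
Basement | 77.5 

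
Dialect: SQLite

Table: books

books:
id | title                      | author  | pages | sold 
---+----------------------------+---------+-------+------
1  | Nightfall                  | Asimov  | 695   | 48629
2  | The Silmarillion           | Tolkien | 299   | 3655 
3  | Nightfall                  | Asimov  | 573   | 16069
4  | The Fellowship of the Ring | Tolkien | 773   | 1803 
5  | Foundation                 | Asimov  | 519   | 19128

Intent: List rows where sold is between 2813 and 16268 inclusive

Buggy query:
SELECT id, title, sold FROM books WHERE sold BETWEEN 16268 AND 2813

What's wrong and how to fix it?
Bug: The bounds are reversed; BETWEEN a AND b requires a <= b to match anything

Fix: Write BETWEEN 2813 AND 16268

Corrected query:
SELECT id, title, sold FROM books WHERE sold BETWEEN 2813 AND 16268

Result:
id | title            | sold 
---+------------------+------
2  | The Silmarillion | 3655 
3  | Nightfall        | 16069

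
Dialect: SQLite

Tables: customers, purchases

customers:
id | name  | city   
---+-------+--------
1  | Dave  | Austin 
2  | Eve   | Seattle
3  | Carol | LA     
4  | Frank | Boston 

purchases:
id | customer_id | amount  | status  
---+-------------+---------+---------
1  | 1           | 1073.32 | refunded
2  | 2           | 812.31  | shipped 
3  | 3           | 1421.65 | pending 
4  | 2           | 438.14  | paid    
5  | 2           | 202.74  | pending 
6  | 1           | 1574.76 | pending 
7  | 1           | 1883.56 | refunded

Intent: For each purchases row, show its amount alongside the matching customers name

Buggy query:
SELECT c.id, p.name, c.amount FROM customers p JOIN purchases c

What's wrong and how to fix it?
Bug: Missing join condition: each purchases row is matched to all customers rows instead of just its own

Fix: Add ON c.customer_id = p.id to the JOIN

Corrected query:
SELECT c.id, p.name, c.amount FROM customers p JOIN purchases c ON c.customer_id = p.id

Result:
id | name  | amount 
---+-------+--------
1  | Dave  | 1073.32
2  | Eve   | 812.31 
3  | Carol | 1421.65
4  | Eve   | 438.14 
5  | Eve   | 202.74 
6  | Dave  | 1574.76
7  | Dave  | 1883.56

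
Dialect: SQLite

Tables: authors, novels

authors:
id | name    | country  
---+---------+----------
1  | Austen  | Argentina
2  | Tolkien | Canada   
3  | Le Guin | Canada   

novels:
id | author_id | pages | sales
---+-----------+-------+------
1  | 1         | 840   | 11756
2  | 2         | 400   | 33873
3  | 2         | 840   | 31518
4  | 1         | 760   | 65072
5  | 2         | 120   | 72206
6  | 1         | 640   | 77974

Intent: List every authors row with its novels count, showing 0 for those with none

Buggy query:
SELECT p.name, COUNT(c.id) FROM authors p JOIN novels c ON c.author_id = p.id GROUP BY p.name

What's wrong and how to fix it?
Bug: INNER JOIN drops authors rows that have no matching novels rows

Fix: Use LEFT JOIN so parents without children still appear (COUNT(c.id) gives 0)

Corrected query:
SELECT p.name, COUNT(c.id) FROM authors p LEFT JOIN novels c ON c.author_id = p.id GROUP BY p.name

Result:
name    | COUNT(c.id)
--------+------------
Austen  | 3          
Le Guin | 0          
Tolkien | 3          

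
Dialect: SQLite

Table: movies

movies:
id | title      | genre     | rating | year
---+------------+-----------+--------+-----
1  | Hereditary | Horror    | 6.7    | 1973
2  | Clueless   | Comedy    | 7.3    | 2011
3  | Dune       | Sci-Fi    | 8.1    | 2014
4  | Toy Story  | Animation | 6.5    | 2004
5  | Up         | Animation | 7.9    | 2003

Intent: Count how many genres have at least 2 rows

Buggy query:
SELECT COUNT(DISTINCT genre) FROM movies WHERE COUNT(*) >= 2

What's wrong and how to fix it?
Bug: WHERE filters individual rows, not groups, so a group-level COUNT is invalid there

Fix: Use a subquery that GROUPs and filters with HAVING, then count its rows

Corrected query:
SELECT COUNT(*) FROM (SELECT genre FROM movies GROUP BY genre HAVING COUNT(*) >= 2)

Result:
COUNT(*)
--------
1       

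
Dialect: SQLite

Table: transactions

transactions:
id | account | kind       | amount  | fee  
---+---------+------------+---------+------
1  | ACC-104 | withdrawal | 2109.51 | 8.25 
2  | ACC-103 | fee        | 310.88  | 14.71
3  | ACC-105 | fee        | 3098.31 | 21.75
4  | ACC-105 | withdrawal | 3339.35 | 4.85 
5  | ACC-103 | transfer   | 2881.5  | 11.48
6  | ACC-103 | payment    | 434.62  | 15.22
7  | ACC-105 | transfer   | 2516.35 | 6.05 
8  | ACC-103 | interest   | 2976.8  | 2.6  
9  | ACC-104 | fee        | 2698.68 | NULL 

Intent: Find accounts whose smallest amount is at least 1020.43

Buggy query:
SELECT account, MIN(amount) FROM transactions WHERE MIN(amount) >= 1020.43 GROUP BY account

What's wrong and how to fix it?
Bug: MIN() in WHERE is a misuse of aggregate

Fix: Use HAVING for the per-group MIN condition

Corrected query:
SELECT account, MIN(amount) FROM transactions GROUP BY account HAVING MIN(amount) >= 1020.43

Result:
account | MIN(amount)
--------+------------
ACC-104 | 2109.51    
ACC-105 | 2516.35    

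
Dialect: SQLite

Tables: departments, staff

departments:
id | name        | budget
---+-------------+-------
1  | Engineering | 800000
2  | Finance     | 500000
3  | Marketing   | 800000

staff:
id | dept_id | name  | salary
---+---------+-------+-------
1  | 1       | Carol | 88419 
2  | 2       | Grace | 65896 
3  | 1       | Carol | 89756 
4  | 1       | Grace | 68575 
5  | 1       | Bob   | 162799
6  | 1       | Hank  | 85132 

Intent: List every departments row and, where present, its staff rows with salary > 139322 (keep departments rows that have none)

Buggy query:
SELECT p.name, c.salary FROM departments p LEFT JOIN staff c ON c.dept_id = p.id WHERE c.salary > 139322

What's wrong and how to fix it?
Bug: A WHERE condition on the right-hand table after LEFT JOIN drops unmatched parents

Fix: Move the right-table condition into the ON clause so unmatched parents are kept

Corrected query:
SELECT p.name, c.salary FROM departments p LEFT JOIN staff c ON c.dept_id = p.id AND c.salary > 139322

Result:
name        | salary
------------+-------
Engineering | 162799
Finance     | NULL  
Marketing   | NULL  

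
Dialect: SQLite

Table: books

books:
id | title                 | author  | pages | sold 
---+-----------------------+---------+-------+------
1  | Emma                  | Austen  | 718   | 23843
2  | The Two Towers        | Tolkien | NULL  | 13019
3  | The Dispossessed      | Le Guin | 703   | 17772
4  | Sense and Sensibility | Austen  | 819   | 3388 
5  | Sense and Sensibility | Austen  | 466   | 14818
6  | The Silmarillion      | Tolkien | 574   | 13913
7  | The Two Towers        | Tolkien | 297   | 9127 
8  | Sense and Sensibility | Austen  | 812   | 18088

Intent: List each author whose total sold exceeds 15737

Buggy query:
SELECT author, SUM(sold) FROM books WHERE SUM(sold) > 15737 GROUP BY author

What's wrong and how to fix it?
Bug: SUM(sold) is an aggregate, but WHERE filters rows before aggregation

Fix: Use HAVING (which filters groups after aggregation) instead of WHERE

Corrected query:
SELECT author, SUM(sold) FROM books GROUP BY author HAVING SUM(sold) > 15737

Result:
author  | SUM(sold)
--------+----------
Austen  | 60137    
Le Guin | 17772    
Tolkien | 36059    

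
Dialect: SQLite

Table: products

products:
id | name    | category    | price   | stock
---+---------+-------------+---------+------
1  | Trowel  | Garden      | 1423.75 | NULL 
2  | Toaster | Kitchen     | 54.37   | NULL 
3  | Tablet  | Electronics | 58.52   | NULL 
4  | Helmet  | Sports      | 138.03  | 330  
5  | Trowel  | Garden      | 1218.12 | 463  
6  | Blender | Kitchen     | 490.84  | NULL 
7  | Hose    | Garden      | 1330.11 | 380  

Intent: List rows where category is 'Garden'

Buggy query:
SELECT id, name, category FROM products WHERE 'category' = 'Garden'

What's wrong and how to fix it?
Bug: 'category' in single quotes is a string literal, not the column; the comparison is literal-vs-literal and never true

Fix: Remove the quotes around the column name (or use double quotes for an identifier)

Corrected query:
SELECT id, name, category FROM products WHERE category = 'Garden'

Result:
id | name   | category
---+--------+---------
1  | Trowel | Garden  
5  | Trowel | Garden  
7  | Hose   | Garden  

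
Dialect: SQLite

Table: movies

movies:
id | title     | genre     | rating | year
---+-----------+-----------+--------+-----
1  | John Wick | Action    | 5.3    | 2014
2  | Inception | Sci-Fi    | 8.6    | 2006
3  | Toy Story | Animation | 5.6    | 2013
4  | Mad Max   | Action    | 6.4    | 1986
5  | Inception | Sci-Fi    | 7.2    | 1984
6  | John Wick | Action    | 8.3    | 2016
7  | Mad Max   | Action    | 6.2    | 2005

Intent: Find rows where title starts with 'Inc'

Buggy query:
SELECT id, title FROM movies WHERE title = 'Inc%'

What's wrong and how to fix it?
Bug: '=' compares the literal string including the % character; pattern matching needs LIKE

Fix: Replace '=' with LIKE so 'Inc%' is treated as a pattern

Corrected query:
SELECT id, title FROM movies WHERE title LIKE 'Inc%'

Result:
id | title    
---+----------
2  | Inception
5  | Inception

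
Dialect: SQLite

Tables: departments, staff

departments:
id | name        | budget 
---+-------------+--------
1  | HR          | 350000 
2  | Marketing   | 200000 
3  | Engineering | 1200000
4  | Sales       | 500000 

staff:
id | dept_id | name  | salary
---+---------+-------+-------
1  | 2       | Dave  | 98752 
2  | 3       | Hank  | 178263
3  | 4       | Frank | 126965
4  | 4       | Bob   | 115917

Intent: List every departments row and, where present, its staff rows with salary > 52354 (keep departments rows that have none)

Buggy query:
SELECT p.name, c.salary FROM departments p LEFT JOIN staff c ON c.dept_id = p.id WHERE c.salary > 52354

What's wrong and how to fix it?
Bug: Filtering c.salary in WHERE discards the NULL rows produced by LEFT JOIN, turning it into an inner join

Fix: Put 'c.salary > 52354' in the JOIN's ON clause instead of WHERE

Corrected query:
SELECT p.name, c.salary FROM departments p LEFT JOIN staff c ON c.dept_id = p.id AND c.salary > 52354

Result:
name        | salary
------------+-------
HR          | NULL  
Marketing   | 98752 
Engineering | 178263
Sales       | 115917
Sales       | 126965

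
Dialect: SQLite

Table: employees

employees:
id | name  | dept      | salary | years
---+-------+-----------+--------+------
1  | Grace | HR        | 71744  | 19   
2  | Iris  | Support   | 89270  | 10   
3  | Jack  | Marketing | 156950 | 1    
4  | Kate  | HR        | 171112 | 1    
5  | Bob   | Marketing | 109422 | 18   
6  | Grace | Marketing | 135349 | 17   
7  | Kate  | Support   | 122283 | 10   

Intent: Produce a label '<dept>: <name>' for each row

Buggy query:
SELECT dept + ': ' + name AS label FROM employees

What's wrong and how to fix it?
Bug: '+' is numeric addition; on text columns SQLite converts them to 0 instead of concatenating

Fix: Use the || operator for string concatenation

Corrected query:
SELECT dept || ': ' || name AS label FROM employees

Result:
label           
----------------
HR: Grace       
Support: Iris   
Marketing: Jack 
HR: Kate        
Marketing: Bob  
Marketing: Grace
Support: Kate   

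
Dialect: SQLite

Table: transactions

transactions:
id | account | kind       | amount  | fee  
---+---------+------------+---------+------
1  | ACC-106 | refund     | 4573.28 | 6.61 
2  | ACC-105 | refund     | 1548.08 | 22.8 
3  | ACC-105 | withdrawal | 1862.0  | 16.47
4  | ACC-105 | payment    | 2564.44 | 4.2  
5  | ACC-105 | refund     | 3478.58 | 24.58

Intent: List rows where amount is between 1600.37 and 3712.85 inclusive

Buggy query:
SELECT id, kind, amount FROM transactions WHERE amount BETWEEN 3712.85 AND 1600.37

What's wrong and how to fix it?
Bug: The bounds are reversed; BETWEEN a AND b requires a <= b to match anything

Fix: Swap the bounds so the smaller value comes first

Corrected query:
SELECT id, kind, amount FROM transactions WHERE amount BETWEEN 1600.37 AND 3712.85

Result:
id | kind       | amount 
---+------------+--------
3  | withdrawal | 1862   
4  | payment    | 2564.44
5  | refund     | 3478.58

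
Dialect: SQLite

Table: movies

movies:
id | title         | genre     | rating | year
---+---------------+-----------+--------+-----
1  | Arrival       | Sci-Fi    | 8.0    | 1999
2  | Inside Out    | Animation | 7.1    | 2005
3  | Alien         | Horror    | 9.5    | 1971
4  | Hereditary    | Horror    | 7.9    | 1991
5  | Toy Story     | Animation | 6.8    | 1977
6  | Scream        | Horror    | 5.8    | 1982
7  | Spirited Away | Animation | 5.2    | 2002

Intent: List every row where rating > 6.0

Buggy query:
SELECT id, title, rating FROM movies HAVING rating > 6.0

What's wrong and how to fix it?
Bug: This is a non-aggregate query (no GROUP BY, no aggregates), so in SQLite the HAVING clause is invalid here; a row-level condition belongs in WHERE

Fix: Use WHERE for row-level filtering

Corrected query:
SELECT id, title, rating FROM movies WHERE rating > 6.0

Result:
id | title      | rating
---+------------+-------
1  | Arrival    | 8     
2  | Inside Out | 7.1   
3  | Alien      | 9.5   
4  | Hereditary | 7.9   
5  | Toy Story  | 6.8   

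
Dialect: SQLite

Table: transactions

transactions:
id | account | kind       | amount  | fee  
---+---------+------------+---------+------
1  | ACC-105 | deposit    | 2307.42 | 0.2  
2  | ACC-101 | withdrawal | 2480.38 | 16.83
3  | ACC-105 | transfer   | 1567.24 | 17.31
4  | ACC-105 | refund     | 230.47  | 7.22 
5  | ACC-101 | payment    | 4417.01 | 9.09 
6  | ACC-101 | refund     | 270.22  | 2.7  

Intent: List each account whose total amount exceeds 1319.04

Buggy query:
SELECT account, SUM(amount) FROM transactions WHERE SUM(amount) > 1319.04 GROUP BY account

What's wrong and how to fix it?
Bug: SUM(amount) is an aggregate, but WHERE filters rows before aggregation

Fix: Move the aggregate condition to a HAVING clause

Corrected query:
SELECT account, SUM(amount) FROM transactions GROUP BY account HAVING SUM(amount) > 1319.04

Result:
account | SUM(amount)
--------+------------
ACC-101 | 7167.61    
ACC-105 | 4105.13    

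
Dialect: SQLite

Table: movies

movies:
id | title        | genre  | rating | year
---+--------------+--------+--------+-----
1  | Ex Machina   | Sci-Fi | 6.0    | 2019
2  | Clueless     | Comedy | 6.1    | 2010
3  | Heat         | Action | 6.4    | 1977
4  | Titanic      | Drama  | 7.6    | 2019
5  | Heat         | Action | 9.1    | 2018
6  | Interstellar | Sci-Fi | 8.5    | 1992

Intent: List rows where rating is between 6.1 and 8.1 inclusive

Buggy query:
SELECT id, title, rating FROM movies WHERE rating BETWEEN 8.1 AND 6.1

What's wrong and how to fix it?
Bug: The bounds are reversed; BETWEEN a AND b requires a <= b to match anything

Fix: Swap the bounds so the smaller value comes first

Corrected query:
SELECT id, title, rating FROM movies WHERE rating BETWEEN 6.1 AND 8.1

Result:
id | title    | rating
---+----------+-------
2  | Clueless | 6.1   
3  | Heat     | 6.4   
4  | Titanic  | 7.6   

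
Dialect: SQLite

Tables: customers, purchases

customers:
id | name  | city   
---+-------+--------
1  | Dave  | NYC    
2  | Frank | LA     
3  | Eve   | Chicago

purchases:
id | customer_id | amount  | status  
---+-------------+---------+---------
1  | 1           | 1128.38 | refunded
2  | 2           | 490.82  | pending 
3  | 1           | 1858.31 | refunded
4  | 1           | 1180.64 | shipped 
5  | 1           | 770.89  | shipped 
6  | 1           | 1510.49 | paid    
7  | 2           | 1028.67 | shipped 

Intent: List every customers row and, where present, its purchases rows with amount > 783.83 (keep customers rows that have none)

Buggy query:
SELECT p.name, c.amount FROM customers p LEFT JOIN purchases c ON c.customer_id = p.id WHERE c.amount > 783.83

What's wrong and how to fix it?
Bug: Filtering c.amount in WHERE discards the NULL rows produced by LEFT JOIN, turning it into an inner join

Fix: Put 'c.amount > 783.83' in the JOIN's ON clause instead of WHERE

Corrected query:
SELECT p.name, c.amount FROM customers p LEFT JOIN purchases c ON c.customer_id = p.id AND c.amount > 783.83

Result:
name  | amount 
------+--------
Dave  | 1128.38
Dave  | 1180.64
Dave  | 1510.49
Dave  | 1858.31
Frank | 1028.67
Eve   | NULL   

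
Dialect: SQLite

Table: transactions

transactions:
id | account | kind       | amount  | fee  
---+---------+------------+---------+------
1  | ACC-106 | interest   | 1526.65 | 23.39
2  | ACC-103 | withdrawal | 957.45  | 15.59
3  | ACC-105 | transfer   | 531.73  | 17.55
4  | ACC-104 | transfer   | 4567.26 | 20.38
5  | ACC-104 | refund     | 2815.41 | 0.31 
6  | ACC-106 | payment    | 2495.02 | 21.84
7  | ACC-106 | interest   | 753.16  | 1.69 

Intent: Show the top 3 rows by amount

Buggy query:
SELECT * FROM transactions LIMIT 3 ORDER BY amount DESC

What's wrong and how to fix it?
Bug: ORDER BY cannot follow LIMIT; LIMIT is the final clause

Fix: Sort with ORDER BY, then apply LIMIT

Corrected query:
SELECT * FROM transactions ORDER BY amount DESC LIMIT 3

Result:
id | account | kind     | amount  | fee  
---+---------+----------+---------+------
4  | ACC-104 | transfer | 4567.26 | 20.38
5  | ACC-104 | refund   | 2815.41 | 0.31 
6  | ACC-106 | payment  | 2495.02 | 21.84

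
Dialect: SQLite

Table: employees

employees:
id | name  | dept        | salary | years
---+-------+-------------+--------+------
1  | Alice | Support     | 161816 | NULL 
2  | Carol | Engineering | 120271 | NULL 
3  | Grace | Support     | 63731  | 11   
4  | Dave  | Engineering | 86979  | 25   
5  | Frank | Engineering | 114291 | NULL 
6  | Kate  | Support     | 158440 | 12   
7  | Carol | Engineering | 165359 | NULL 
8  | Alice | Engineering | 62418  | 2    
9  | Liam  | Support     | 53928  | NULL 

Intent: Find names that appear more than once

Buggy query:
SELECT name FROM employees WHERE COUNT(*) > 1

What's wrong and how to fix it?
Bug: COUNT(*) is an aggregate and cannot be used in WHERE

Fix: Group first, then use HAVING for the count condition

Corrected query:
SELECT name FROM employees GROUP BY name HAVING COUNT(*) > 1

Result:
name 
-----
Alice
Carol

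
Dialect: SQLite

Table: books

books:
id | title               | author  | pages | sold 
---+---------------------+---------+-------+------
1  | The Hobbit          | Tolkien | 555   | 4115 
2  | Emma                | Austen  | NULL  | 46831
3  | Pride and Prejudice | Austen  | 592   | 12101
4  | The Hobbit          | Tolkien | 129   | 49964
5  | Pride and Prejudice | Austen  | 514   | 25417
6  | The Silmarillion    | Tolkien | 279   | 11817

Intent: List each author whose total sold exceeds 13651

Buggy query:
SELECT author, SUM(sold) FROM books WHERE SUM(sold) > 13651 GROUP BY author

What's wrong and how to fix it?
Bug: WHERE runs before GROUP BY, so aggregates aren't available there

Fix: Move the aggregate condition to a HAVING clause

Corrected query:
SELECT author, SUM(sold) FROM books GROUP BY author HAVING SUM(sold) > 13651

Result:
author  | SUM(sold)
--------+----------
Austen  | 84349    
Tolkien | 65896    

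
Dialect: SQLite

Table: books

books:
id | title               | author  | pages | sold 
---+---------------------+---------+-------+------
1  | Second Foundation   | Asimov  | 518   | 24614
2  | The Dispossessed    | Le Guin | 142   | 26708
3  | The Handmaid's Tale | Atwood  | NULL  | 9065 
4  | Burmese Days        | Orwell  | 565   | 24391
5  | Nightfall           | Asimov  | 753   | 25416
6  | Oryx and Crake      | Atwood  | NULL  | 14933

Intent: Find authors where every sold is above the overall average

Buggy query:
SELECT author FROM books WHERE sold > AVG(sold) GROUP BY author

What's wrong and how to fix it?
Bug: AVG() is an aggregate; it can't sit directly in WHERE

Fix: Use a subquery for AVG and a HAVING MIN(...) filter so the condition holds for every row in the group

Corrected query:
SELECT author FROM books GROUP BY author HAVING MIN(sold) > (SELECT AVG(sold) FROM books)

Result:
author 
-------
Asimov 
Le Guin
Orwell 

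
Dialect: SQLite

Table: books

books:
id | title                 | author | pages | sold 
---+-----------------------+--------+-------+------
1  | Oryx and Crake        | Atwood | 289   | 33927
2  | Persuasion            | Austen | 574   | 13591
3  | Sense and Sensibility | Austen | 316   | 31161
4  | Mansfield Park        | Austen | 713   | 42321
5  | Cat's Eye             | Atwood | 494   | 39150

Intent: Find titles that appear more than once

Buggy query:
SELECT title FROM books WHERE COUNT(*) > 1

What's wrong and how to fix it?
Bug: WHERE can't reference COUNT(*); aggregates are computed after WHERE

Fix: GROUP BY title, then filter groups with HAVING COUNT(*) > 1

Corrected query:
SELECT title FROM books GROUP BY title HAVING COUNT(*) > 1

Result:
(no rows)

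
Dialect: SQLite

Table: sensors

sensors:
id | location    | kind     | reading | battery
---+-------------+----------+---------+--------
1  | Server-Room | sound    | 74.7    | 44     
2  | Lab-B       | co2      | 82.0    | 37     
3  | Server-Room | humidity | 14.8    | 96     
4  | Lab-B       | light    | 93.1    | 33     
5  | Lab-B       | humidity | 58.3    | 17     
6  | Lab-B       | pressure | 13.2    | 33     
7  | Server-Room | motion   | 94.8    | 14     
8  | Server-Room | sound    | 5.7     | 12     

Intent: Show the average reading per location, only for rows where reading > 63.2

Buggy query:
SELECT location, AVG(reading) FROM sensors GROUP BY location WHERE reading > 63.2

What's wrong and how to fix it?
Bug: Row-level WHERE must come before GROUP BY in the clause order

Fix: Move the WHERE clause before GROUP BY

Corrected query:
SELECT location, AVG(reading) FROM sensors WHERE reading > 63.2 GROUP BY location

Result:
location    | AVG(reading)
------------+-------------
Lab-B       | 87.55       
Server-Room | 84.75       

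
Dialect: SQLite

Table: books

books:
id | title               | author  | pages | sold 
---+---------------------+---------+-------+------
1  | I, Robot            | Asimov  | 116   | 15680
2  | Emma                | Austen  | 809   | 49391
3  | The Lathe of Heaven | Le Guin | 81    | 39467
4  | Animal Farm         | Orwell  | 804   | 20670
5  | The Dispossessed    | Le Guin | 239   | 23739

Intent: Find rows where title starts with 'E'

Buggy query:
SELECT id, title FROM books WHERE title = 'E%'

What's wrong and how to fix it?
Bug: '=' compares the literal string including the % character; pattern matching needs LIKE

Fix: Replace '=' with LIKE so 'E%' is treated as a pattern

Corrected query:
SELECT id, title FROM books WHERE title LIKE 'E%'

Result:
id | title
---+------
2  | Emma 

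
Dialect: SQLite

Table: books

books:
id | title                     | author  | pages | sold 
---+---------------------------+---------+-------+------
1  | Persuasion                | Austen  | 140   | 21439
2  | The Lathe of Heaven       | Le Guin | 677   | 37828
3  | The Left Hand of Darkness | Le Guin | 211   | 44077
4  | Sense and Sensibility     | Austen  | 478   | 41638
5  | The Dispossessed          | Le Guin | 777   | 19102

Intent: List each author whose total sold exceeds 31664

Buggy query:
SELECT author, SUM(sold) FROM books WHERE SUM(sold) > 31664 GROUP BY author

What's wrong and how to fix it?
Bug: WHERE runs before GROUP BY, so aggregates aren't available there

Fix: Use HAVING (which filters groups after aggregation) instead of WHERE

Corrected query:
SELECT author, SUM(sold) FROM books GROUP BY author HAVING SUM(sold) > 31664

Result:
author  | SUM(sold)
--------+----------
Austen  | 63077    
Le Guin | 101007   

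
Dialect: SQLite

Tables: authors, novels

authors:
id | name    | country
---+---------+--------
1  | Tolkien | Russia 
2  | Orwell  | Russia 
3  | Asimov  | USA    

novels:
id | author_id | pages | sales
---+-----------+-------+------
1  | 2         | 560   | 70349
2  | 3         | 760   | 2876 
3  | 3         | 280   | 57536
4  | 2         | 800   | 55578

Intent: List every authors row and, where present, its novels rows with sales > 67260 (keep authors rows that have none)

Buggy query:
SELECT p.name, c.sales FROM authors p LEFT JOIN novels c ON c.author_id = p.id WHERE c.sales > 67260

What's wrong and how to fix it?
Bug: A WHERE condition on the right-hand table after LEFT JOIN drops unmatched parents

Fix: Move the right-table condition into the ON clause so unmatched parents are kept

Corrected query:
SELECT p.name, c.sales FROM authors p LEFT JOIN novels c ON c.author_id = p.id AND c.sales > 67260

Result:
name    | sales
--------+------
Tolkien | NULL 
Orwell  | 70349
Asimov  | NULL 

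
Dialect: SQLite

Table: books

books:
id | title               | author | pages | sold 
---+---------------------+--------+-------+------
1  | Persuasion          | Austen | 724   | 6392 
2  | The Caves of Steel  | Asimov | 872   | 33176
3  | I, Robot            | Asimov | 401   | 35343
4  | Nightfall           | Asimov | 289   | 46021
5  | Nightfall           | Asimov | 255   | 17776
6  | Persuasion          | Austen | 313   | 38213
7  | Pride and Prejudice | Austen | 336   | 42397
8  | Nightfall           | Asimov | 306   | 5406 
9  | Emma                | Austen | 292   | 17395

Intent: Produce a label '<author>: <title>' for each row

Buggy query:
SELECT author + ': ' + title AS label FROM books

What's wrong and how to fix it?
Bug: '+' is numeric addition; on text columns SQLite converts them to 0 instead of concatenating

Fix: Use the || operator for string concatenation

Corrected query:
SELECT author || ': ' || title AS label FROM books

Result:
label                      
---------------------------
Austen: Persuasion         
Asimov: The Caves of Steel 
Asimov: I, Robot           
Asimov: Nightfall          
Asimov: Nightfall          
Austen: Persuasion         
Austen: Pride and Prejudice
Asimov: Nightfall          
Austen: Emma               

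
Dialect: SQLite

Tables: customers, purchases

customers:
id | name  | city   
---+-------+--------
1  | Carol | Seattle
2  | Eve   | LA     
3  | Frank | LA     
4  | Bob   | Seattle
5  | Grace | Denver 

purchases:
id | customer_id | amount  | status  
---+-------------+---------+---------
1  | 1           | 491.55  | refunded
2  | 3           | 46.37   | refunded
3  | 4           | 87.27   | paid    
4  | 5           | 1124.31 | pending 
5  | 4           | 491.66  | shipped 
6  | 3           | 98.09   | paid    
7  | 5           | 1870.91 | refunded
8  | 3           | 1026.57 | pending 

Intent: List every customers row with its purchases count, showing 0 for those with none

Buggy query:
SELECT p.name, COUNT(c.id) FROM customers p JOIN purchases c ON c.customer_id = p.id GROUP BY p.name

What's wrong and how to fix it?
Bug: INNER JOIN drops customers rows that have no matching purchases rows

Fix: Use LEFT JOIN so parents without children still appear (COUNT(c.id) gives 0)

Corrected query:
SELECT p.name, COUNT(c.id) FROM customers p LEFT JOIN purchases c ON c.customer_id = p.id GROUP BY p.name

Result:
name  | COUNT(c.id)
------+------------
Bob   | 2          
Carol | 1          
Eve   | 0          
Frank | 3          
Grace | 2          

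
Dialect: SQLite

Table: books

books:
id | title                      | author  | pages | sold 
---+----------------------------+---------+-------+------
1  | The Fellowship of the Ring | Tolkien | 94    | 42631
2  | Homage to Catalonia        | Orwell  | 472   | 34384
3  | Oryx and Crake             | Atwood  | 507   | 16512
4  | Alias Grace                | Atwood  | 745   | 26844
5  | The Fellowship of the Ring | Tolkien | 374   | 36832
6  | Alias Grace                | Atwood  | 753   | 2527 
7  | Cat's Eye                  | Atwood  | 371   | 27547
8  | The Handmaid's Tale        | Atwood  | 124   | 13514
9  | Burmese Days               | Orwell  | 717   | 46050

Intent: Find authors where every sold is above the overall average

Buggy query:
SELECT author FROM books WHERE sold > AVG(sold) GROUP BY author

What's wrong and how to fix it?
Bug: AVG() is an aggregate; it can't sit directly in WHERE

Fix: Use a subquery for AVG and a HAVING MIN(...) filter so the condition holds for every row in the group

Corrected query:
SELECT author FROM books GROUP BY author HAVING MIN(sold) > (SELECT AVG(sold) FROM books)

Result:
author 
-------
Orwell 
Tolkien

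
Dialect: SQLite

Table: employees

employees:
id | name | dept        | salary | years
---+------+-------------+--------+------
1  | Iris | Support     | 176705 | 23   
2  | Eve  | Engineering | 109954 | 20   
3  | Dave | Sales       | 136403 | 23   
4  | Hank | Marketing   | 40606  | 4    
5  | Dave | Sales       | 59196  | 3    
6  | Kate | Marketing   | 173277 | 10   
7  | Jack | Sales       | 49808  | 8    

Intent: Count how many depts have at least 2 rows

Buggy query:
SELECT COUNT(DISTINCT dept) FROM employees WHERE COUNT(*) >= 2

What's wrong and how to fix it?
Bug: COUNT(*) cannot appear in WHERE; the per-group count doesn't exist yet

Fix: Use a subquery that GROUPs and filters with HAVING, then count its rows

Corrected query:
SELECT COUNT(*) FROM (SELECT dept FROM employees GROUP BY dept HAVING COUNT(*) >= 2)

Result:
COUNT(*)
--------
2       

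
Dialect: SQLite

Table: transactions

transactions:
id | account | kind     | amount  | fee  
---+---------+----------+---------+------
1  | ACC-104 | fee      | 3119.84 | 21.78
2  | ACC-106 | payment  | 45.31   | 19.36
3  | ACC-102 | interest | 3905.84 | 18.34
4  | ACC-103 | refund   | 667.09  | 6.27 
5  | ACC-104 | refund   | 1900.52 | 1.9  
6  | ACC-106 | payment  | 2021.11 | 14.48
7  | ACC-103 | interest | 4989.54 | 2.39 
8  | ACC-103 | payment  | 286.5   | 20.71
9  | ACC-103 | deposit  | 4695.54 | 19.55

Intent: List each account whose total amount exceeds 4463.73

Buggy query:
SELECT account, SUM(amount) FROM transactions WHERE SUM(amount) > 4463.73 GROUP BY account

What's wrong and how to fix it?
Bug: SUM(amount) is an aggregate, but WHERE filters rows before aggregation

Fix: Use HAVING (which filters groups after aggregation) instead of WHERE

Corrected query:
SELECT account, SUM(amount) FROM transactions GROUP BY account HAVING SUM(amount) > 4463.73

Result:
account | SUM(amount)
--------+------------
ACC-103 | 10638.67   
ACC-104 | 5020.36    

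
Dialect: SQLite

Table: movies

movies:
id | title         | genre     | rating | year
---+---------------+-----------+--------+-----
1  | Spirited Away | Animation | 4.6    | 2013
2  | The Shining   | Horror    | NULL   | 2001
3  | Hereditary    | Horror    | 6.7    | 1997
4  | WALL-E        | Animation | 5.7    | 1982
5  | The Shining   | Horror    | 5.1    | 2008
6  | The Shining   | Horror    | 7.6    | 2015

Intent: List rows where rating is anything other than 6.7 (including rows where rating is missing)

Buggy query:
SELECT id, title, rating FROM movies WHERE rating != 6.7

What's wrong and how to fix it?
Bug: Inequality against NULL is unknown, not true; rows with NULL are dropped

Fix: Add an explicit OR rating IS NULL to include the missing-value rows

Corrected query:
SELECT id, title, rating FROM movies WHERE rating != 6.7 OR rating IS NULL

Result:
id | title         | rating
---+---------------+-------
1  | Spirited Away | 4.6   
2  | The Shining   | NULL  
4  | WALL-E        | 5.7   
5  | The Shining   | 5.1   
6  | The Shining   | 7.6   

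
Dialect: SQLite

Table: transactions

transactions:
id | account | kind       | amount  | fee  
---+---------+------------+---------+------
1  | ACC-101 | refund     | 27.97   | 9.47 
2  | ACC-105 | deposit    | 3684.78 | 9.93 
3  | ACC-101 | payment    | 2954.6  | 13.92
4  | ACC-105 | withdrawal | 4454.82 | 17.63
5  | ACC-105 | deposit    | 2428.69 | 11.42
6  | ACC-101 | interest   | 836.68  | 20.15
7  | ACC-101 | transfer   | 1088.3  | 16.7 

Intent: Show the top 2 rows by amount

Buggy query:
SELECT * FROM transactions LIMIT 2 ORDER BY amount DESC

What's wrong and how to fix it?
Bug: ORDER BY cannot follow LIMIT; LIMIT is the final clause

Fix: Sort with ORDER BY, then apply LIMIT

Corrected query:
SELECT * FROM transactions ORDER BY amount DESC LIMIT 2

Result:
id | account | kind       | amount  | fee  
---+---------+------------+---------+------
4  | ACC-105 | withdrawal | 4454.82 | 17.63
2  | ACC-105 | deposit    | 3684.78 | 9.93 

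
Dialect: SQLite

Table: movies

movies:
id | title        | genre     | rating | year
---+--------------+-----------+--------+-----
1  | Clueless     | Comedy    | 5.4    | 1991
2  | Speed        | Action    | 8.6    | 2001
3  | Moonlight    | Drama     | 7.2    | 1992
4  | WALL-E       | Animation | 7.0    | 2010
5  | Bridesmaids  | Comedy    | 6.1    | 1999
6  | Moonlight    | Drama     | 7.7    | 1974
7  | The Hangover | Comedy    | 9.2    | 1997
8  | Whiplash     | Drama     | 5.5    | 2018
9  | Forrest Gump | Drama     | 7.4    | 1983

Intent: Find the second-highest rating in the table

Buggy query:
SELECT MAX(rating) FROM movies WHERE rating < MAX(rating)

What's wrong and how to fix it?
Bug: The inner MAX is an aggregate inside WHERE, which is not allowed

Fix: Put the inner MAX in a scalar subquery

Corrected query:
SELECT MAX(rating) FROM movies WHERE rating < (SELECT MAX(rating) FROM movies)

Result:
MAX(rating)
-----------
8.6        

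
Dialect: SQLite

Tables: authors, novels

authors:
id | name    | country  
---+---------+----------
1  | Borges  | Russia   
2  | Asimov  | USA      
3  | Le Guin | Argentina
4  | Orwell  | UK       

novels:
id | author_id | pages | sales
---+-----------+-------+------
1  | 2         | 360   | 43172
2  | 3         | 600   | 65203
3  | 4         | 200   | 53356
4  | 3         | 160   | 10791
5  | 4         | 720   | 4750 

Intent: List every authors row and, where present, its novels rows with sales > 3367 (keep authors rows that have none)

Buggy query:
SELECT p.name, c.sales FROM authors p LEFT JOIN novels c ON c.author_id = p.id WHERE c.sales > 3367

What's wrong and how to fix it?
Bug: A WHERE condition on the right-hand table after LEFT JOIN drops unmatched parents

Fix: Put 'c.sales > 3367' in the JOIN's ON clause instead of WHERE

Corrected query:
SELECT p.name, c.sales FROM authors p LEFT JOIN novels c ON c.author_id = p.id AND c.sales > 3367

Result:
name    | sales
--------+------
Borges  | NULL 
Asimov  | 43172
Le Guin | 10791
Le Guin | 65203
Orwell  | 4750 
Orwell  | 53356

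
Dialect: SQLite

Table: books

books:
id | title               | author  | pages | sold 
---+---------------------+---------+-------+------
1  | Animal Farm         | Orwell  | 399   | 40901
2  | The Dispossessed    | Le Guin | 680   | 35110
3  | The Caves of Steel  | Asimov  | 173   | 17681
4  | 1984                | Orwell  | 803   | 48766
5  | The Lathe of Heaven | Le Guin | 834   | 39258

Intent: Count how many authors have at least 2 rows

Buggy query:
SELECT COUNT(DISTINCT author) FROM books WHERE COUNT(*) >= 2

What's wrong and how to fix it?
Bug: WHERE filters individual rows, not groups, so a group-level COUNT is invalid there

Fix: Group first with HAVING COUNT(*) >= 2, then COUNT the resulting groups

Corrected query:
SELECT COUNT(*) FROM (SELECT author FROM books GROUP BY author HAVING COUNT(*) >= 2)

Result:
COUNT(*)
--------
2       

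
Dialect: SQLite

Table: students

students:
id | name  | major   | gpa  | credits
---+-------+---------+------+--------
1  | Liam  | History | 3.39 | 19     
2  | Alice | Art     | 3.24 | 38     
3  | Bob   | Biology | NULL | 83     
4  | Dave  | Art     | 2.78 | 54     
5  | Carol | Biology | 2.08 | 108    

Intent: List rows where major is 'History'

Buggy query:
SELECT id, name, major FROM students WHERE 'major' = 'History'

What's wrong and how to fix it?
Bug: 'major' in single quotes is a string literal, not the column; the comparison is literal-vs-literal and never true

Fix: Reference the column as major without single quotes

Corrected query:
SELECT id, name, major FROM students WHERE major = 'History'

Result:
id | name | major  
---+------+--------
1  | Liam | History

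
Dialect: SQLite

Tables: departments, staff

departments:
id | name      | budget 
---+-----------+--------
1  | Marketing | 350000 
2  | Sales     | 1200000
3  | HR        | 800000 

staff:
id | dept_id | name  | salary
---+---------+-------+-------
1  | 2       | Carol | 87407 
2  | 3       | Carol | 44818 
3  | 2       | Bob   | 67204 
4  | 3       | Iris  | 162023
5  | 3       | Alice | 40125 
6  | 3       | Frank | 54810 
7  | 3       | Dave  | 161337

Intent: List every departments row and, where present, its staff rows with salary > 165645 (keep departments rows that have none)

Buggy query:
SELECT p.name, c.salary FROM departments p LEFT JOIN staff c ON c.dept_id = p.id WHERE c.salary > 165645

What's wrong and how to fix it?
Bug: A WHERE condition on the right-hand table after LEFT JOIN drops unmatched parents

Fix: Move the right-table condition into the ON clause so unmatched parents are kept

Corrected query:
SELECT p.name, c.salary FROM departments p LEFT JOIN staff c ON c.dept_id = p.id AND c.salary > 165645

Result:
name      | salary
----------+-------
Marketing | NULL  
Sales     | NULL  
HR        | NULL  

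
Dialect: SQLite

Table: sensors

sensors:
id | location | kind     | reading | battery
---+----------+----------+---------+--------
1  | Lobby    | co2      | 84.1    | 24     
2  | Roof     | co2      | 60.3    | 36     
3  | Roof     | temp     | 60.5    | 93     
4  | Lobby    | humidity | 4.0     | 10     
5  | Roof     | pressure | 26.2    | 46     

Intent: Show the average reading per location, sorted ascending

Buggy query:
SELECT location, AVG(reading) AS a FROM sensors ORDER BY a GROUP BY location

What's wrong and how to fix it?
Bug: GROUP BY must precede ORDER BY

Fix: Reorder: SELECT … FROM … GROUP BY … ORDER BY …

Corrected query:
SELECT location, AVG(reading) AS a FROM sensors GROUP BY location ORDER BY a

Result:
location | a    
---------+------
Lobby    | 44.05
Roof     | 49   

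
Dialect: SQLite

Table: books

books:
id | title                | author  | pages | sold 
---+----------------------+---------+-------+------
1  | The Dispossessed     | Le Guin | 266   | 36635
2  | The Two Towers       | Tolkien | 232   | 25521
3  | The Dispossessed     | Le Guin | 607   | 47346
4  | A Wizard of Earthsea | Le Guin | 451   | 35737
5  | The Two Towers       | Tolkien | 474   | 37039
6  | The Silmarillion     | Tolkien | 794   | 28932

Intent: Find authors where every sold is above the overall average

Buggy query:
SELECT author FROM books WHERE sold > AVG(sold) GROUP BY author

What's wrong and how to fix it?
Bug: WHERE evaluates per row before aggregation, so AVG() is unavailable

Fix: Compute the overall average in a scalar subquery and compare each group's MIN against it in HAVING

Corrected query:
SELECT author FROM books GROUP BY author HAVING MIN(sold) > (SELECT AVG(sold) FROM books)

Result:
author 
-------
Le Guin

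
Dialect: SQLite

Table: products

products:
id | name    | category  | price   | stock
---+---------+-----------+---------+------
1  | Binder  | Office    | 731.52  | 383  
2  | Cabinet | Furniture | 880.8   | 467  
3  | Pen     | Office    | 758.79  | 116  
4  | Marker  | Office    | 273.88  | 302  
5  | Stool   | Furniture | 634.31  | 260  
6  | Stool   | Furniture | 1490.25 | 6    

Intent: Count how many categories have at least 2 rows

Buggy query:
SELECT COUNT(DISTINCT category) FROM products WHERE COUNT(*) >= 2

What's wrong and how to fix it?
Bug: WHERE filters individual rows, not groups, so a group-level COUNT is invalid there

Fix: Group first with HAVING COUNT(*) >= 2, then COUNT the resulting groups

Corrected query:
SELECT COUNT(*) FROM (SELECT category FROM products GROUP BY category HAVING COUNT(*) >= 2)

Result:
COUNT(*)
--------
2       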